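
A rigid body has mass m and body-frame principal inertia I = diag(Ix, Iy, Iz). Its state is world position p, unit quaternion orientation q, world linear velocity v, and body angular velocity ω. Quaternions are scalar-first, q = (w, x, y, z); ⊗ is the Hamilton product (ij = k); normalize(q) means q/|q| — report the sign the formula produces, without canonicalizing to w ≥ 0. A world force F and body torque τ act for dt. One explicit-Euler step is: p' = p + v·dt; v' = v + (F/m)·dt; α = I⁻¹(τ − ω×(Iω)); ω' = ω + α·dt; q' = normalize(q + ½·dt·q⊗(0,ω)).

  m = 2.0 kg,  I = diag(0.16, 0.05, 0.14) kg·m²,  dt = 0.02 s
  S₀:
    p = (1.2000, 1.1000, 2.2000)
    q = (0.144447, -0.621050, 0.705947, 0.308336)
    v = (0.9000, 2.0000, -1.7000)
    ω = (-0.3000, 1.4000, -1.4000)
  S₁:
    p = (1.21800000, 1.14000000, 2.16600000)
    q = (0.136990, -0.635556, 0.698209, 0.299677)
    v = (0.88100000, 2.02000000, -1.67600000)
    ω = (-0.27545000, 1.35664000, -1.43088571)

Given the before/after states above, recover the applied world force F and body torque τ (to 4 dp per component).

F = (-1.9000, 2.0000, 2.4000)
τ = (0.0200, -0.1000, -0.1700)

Δω = ω₁−ω₀ = (0.02455000, -0.04336000, -0.03088571)
gyro term ω₀×Iω₀ = (-0.1764, 0.0084, 0.0462)
I·α + gyro = (0.0200, -0.1000, -0.1700)
Δv = v₁−v₀ = (-0.01900000, 0.02000000, 0.02400000)
m·(v₁−v₀)/dt = (-1.9000, 2.0000, 2.4000)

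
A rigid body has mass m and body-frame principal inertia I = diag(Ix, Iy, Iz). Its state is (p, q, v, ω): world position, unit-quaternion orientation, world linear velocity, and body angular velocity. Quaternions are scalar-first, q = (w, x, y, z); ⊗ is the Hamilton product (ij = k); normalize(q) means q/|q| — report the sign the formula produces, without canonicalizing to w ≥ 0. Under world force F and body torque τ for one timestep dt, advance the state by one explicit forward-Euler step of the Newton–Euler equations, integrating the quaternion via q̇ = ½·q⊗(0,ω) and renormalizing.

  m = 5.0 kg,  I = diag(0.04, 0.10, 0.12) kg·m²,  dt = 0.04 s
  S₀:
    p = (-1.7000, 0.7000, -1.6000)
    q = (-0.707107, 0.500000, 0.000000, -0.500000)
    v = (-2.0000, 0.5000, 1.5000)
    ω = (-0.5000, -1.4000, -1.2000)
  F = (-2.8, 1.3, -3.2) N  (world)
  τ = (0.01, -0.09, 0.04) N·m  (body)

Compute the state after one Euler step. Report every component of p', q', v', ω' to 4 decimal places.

gyro term ω×Iω = (0.0336, -0.0480, 0.0420)
angular accel α = (-0.5900, -0.4200, -0.0167)
ω' = ω + α·dt = (-0.5236, -1.4168, -1.2007)
2q̇ = q⊗(0,ω) = (-0.3500000, -0.3464465, 1.8399498, 0.1485284)
updated quaternion q' = (-0.7136, 0.4927, 0.0368, -0.4967)
a = F/m = (-0.5600, 0.2600, -0.6400)
p' = p + v·dt = (-1.7800, 0.7200, -1.5400)
v' = v + a·dt = (-2.0224, 0.5104, 1.4744)

p' = (-1.7800, 0.7200, -1.5400)
q' = (-0.7136, 0.4927, 0.0368, -0.4967)
v' = (-2.0224, 0.5104, 1.4744)
ω' = (-0.5236, -1.4168, -1.2007)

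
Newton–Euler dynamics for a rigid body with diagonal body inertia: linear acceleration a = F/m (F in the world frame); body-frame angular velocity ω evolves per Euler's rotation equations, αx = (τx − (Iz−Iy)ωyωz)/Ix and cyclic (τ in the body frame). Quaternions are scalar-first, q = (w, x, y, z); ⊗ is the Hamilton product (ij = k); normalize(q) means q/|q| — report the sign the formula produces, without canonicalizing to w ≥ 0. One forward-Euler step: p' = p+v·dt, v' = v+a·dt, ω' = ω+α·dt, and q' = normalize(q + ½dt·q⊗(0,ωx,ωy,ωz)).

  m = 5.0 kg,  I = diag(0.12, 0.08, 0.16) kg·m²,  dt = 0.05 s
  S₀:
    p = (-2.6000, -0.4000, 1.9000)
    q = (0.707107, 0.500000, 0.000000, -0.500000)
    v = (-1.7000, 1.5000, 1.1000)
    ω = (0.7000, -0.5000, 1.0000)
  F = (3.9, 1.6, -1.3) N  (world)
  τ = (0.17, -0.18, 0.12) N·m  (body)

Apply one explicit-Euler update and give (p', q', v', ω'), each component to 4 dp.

angular accel α = (1.7500, -1.9000, 0.6625)
ω' = ω + α·dt = (0.7875, -0.5950, 1.0331)
2q̇ = q⊗(0,ω) = (0.1500000, 0.2449749, -1.2035535, 0.4571070)
q + ½dt·q⊗(0,ω), renormalized = (0.7105, 0.5058, -0.0301, -0.4883)
new position p' = (-2.6850, -0.3250, 1.9550)
v' = v + a·dt = (-1.6610, 1.5160, 1.0870)

p' = (-2.6850, -0.3250, 1.9550)
q' = (0.7105, 0.5058, -0.0301, -0.4883)
v' = (-1.6610, 1.5160, 1.0870)
ω' = (0.7875, -0.5950, 1.0331)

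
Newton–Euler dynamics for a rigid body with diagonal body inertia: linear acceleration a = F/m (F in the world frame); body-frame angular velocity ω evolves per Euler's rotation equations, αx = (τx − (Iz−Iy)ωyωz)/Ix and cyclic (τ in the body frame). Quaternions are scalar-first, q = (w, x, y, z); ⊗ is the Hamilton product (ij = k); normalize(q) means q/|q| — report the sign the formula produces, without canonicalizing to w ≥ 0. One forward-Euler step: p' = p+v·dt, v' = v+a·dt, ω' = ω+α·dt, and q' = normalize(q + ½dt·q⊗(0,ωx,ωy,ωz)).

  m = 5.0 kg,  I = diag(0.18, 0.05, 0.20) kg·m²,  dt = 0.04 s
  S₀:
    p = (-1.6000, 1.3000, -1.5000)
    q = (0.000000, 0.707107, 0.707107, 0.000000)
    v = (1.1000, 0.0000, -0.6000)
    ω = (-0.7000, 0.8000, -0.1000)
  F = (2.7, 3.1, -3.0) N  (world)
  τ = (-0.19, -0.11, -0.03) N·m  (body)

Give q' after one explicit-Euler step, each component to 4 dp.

q' = (-0.0014, 0.7055, 0.7084, 0.0212)

2q̇ = q⊗(0,ω) = (-0.0707107, -0.0707107, 0.0707107, 1.0606605)
q' = normalize(q + ½dt·q⊗(0,ω)) = (-0.0014, 0.7055, 0.7084, 0.0212)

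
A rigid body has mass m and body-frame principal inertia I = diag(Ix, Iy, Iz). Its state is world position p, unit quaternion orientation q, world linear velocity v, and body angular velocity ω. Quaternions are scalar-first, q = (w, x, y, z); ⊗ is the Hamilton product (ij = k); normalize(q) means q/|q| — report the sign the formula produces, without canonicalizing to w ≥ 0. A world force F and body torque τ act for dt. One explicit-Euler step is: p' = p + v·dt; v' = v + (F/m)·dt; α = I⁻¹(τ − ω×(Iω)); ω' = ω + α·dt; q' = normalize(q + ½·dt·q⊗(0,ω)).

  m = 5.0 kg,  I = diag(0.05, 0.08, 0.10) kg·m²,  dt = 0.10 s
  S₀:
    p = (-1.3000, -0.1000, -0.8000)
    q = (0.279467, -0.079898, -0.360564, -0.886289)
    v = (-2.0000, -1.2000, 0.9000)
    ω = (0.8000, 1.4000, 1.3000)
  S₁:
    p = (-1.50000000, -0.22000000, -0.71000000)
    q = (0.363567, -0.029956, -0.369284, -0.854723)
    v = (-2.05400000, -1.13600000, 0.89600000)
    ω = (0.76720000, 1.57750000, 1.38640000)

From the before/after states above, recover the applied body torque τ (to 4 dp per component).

Δω = ω₁−ω₀ = (-0.03280000, 0.17750000, 0.08640000)
ω₀×(Iω₀) = (0.0364, -0.0520, 0.0336)
I·α + gyro = (0.0200, 0.0900, 0.1200)

τ = (0.0200, 0.0900, 0.1200)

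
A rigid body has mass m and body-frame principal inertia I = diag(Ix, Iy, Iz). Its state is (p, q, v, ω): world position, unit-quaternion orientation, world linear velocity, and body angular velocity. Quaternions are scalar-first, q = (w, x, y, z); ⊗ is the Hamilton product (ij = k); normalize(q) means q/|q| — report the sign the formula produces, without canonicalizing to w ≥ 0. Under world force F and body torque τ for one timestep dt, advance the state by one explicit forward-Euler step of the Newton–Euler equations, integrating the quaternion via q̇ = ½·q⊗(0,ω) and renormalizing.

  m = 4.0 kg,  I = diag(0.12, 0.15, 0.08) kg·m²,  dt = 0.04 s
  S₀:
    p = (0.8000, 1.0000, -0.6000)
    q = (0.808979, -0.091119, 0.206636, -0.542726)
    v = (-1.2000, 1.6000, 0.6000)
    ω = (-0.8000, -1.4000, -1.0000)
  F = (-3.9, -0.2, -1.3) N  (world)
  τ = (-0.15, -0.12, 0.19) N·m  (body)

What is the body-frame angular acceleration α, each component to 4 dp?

ω×(Iω) gyroscopic = (-0.0980, 0.0320, 0.0336)
angular accel α = (-0.4333, -1.0133, 1.9550)

α = (-0.4333, -1.0133, 1.9550)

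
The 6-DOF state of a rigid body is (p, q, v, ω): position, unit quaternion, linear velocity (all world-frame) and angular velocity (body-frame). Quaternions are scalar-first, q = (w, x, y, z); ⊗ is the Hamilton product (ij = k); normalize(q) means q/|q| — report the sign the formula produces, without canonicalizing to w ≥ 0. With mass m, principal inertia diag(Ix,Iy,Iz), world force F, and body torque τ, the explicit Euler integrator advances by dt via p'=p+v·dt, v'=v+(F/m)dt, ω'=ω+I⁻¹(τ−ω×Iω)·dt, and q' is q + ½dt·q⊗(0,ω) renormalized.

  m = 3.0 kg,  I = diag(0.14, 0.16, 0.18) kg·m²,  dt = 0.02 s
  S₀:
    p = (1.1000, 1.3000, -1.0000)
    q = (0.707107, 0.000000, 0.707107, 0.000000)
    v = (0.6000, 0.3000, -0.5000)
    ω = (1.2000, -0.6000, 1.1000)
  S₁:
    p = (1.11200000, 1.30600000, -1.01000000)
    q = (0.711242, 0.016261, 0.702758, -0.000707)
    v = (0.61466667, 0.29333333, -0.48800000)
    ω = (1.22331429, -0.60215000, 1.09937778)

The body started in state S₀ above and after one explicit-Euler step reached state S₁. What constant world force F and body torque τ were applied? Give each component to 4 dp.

v₁ − v₀ = (0.01466667, -0.00666667, 0.01200000)
m·(v₁−v₀)/dt = (2.2000, -1.0000, 1.8000)
rate change Δω = (0.02331429, -0.00215000, -0.00062222)
applied torque τ = (0.1500, -0.0700, -0.0200)

F = (2.2000, -1.0000, 1.8000)
τ = (0.1500, -0.0700, -0.0200)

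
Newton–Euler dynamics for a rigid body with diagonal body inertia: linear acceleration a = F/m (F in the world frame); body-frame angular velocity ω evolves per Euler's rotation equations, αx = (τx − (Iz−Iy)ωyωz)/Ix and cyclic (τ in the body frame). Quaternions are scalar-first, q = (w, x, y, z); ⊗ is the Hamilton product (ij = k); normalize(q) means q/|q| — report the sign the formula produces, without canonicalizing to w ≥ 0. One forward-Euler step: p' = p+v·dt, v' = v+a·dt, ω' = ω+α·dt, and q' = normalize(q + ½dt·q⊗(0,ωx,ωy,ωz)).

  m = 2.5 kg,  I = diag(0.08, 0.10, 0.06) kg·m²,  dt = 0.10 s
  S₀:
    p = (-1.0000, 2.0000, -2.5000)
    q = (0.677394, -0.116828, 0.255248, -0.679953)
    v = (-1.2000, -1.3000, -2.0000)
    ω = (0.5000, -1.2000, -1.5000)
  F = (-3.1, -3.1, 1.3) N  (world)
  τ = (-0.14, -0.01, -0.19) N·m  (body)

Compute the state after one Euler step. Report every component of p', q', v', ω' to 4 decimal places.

p' = (-1.1200, 1.8700, -2.7000)
q' = (0.6415, -0.1591, 0.1879, -0.7266)
v' = (-1.3240, -1.4240, -1.9480)
ω' = (0.4150, -1.1950, -1.7967)

a = (-1.2400, -1.2400, 0.5200)
p' = p + v·dt = (-1.1200, 1.8700, -2.7000)
v + (F/m)dt = (-1.3240, -1.4240, -1.9480)
ω×(Iω) gyroscopic = (-0.0720, -0.0150, -0.0120)
α = I⁻¹(τ − ω×Iω) = (-0.8500, 0.0500, -2.9667)
ω' = ω + α·dt = (0.4150, -1.1950, -1.7967)
Hamilton product q⊗(0,ω) = (-0.6552179, -0.8601186, -1.3280913, -1.0035214)
updated quaternion q' = (0.6415, -0.1591, 0.1879, -0.7266)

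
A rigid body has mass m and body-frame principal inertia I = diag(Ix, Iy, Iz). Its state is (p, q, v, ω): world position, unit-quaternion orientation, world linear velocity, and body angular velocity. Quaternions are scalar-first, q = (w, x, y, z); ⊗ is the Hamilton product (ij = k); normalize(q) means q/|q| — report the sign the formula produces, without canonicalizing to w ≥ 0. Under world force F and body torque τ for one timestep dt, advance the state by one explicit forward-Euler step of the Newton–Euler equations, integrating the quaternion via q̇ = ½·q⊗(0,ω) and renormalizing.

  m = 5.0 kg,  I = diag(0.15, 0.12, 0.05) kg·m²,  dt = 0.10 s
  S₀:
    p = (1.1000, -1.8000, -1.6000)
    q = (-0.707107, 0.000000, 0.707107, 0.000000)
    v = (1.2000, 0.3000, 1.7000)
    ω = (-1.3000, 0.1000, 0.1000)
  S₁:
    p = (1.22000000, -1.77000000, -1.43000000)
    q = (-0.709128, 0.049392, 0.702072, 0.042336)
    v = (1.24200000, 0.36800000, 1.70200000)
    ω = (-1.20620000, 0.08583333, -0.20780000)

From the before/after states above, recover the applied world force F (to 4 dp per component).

F = (2.1000, 3.4000, 0.1000)

v₁ − v₀ = (0.04200000, 0.06800000, 0.00200000)
applied force F = (2.1000, 3.4000, 0.1000)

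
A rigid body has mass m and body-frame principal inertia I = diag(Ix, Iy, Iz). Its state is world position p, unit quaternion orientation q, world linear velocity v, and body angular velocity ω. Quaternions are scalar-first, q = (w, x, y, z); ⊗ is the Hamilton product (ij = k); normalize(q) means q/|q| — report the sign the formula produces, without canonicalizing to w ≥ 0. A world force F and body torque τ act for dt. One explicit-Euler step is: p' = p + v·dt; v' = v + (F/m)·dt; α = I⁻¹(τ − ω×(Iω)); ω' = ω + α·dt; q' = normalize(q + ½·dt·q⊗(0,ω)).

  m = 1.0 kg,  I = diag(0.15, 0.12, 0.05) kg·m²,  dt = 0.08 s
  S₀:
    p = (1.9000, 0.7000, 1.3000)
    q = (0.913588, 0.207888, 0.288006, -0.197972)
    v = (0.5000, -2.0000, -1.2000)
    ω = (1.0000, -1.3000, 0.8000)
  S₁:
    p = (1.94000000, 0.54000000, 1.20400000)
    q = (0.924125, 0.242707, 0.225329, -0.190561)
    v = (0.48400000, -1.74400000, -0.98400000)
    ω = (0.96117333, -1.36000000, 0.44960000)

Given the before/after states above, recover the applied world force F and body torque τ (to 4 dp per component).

F = (-0.2000, 3.2000, 2.7000)
τ = (0.0000, -0.0100, -0.1800)

v₁ − v₀ = (-0.01600000, 0.25600000, 0.21600000)
applied force F = (-0.2000, 3.2000, 2.7000)
ω₁ − ω₀ = (-0.03882667, -0.06000000, -0.35040000)
ω₀×(Iω₀) = (0.0728, 0.0800, 0.0390)
I·α + gyro = (0.0000, -0.0100, -0.1800)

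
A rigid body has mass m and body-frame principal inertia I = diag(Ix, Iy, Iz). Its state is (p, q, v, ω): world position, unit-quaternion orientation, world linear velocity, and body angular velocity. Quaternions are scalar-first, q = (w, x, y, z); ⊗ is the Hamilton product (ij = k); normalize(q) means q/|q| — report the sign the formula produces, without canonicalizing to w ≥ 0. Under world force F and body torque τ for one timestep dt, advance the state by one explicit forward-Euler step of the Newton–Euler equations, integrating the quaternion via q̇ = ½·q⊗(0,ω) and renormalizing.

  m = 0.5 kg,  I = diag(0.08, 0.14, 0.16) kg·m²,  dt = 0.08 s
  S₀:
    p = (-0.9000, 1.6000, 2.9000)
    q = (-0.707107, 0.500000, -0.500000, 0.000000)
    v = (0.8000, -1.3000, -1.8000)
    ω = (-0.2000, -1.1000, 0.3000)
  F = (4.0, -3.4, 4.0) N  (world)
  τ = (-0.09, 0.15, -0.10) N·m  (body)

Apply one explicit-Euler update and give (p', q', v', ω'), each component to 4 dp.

gyro term ω×Iω = (-0.0066, 0.0048, 0.0132)
(τ − ω×Iω)/I = (-1.0425, 1.0371, -0.7075)
ω' = ω + α·dt = (-0.2834, -1.0170, 0.2434)
q⊗(0,ω) = (-0.4500000, -0.0085786, 0.6278177, -0.8621321)
q + ½dt·q⊗(0,ω), renormalized = (-0.7243, 0.4991, -0.4744, -0.0344)
new position p' = (-0.8360, 1.4960, 2.7560)
v' = v + a·dt = (1.4400, -1.8440, -1.1600)

p' = (-0.8360, 1.4960, 2.7560)
q' = (-0.7243, 0.4991, -0.4744, -0.0344)
v' = (1.4400, -1.8440, -1.1600)
ω' = (-0.2834, -1.0170, 0.2434)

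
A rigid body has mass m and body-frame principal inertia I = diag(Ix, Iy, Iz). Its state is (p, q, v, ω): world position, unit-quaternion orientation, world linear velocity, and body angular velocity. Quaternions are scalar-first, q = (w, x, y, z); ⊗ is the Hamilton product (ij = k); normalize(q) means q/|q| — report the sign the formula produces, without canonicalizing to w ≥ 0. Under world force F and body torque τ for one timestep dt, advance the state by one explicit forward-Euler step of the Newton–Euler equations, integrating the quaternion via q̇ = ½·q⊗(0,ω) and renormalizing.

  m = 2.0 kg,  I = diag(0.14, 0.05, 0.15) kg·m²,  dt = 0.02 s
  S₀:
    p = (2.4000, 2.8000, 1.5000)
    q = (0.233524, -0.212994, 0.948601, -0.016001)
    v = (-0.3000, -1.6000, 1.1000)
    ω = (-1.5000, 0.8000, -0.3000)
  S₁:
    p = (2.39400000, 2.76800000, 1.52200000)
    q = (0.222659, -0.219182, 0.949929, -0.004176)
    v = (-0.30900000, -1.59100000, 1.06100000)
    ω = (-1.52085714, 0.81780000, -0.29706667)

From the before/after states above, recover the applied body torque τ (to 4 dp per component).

Δω = ω₁−ω₀ = (-0.02085714, 0.01780000, 0.00293333)
gyro term ω₀×Iω₀ = (-0.0240, -0.0045, 0.1080)
τ = I·(Δω/dt) + ω₀×(Iω₀) = (-0.1700, 0.0400, 0.1300)

τ = (-0.1700, 0.0400, 0.1300)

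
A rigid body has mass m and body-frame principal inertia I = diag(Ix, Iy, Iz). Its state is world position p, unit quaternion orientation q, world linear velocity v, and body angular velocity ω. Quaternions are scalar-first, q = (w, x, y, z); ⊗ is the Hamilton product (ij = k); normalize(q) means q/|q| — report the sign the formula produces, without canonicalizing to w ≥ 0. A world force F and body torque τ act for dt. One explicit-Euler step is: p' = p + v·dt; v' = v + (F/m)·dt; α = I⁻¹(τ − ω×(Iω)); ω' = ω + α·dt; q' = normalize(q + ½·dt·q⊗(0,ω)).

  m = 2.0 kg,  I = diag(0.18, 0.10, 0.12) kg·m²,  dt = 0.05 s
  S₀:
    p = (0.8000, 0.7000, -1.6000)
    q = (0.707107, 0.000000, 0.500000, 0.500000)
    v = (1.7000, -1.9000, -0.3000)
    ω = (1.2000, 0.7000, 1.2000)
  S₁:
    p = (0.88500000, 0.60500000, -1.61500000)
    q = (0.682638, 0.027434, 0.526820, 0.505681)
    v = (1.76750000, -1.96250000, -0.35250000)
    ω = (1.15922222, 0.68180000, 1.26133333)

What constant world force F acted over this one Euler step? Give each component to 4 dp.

F = (2.7000, -2.5000, -2.1000)

Δv = v₁−v₀ = (0.06750000, -0.06250000, -0.05250000)
m·(v₁−v₀)/dt = (2.7000, -2.5000, -2.1000)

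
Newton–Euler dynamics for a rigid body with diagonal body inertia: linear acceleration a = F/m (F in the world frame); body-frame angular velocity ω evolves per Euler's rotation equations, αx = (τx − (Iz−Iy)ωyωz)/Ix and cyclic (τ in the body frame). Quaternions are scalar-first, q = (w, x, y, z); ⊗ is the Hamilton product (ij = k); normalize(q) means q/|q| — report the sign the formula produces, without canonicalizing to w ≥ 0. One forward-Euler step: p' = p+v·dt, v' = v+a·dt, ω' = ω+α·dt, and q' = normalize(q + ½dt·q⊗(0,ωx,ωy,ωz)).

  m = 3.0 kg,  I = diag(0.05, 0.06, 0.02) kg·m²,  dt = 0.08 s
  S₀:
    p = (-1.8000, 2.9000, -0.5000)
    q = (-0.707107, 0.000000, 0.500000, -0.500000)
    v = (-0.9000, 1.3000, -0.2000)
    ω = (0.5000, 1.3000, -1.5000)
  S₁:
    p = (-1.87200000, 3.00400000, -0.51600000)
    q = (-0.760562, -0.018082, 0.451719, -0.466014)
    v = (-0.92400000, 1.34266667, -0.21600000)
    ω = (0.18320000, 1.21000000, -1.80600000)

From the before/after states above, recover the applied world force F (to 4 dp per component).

F = (-0.9000, 1.6000, -0.6000)

velocity change Δv = (-0.02400000, 0.04266667, -0.01600000)
F = m·Δv/dt = (-0.9000, 1.6000, -0.6000)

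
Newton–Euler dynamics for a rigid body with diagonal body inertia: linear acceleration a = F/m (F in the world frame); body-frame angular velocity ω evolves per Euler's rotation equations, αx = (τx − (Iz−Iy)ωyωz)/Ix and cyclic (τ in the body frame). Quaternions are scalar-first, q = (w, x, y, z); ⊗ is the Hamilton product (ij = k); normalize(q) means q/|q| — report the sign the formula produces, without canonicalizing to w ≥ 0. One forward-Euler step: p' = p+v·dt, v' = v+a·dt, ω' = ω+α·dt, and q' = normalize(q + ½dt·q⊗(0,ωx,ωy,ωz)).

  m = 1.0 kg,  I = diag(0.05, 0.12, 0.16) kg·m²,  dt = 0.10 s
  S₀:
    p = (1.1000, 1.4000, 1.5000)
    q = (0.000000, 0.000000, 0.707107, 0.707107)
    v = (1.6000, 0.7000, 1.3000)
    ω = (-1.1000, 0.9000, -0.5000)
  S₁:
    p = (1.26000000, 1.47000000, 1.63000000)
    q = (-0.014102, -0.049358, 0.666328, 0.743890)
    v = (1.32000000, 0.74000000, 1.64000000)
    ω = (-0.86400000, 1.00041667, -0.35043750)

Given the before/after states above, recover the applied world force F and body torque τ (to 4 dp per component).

F = (-2.8000, 0.4000, 3.4000)
τ = (0.1000, 0.0600, 0.1700)

Δv = v₁−v₀ = (-0.28000000, 0.04000000, 0.34000000)
applied force F = (-2.8000, 0.4000, 3.4000)
rate change Δω = (0.23600000, 0.10041667, 0.14956250)
gyro term ω₀×Iω₀ = (-0.0180, -0.0605, -0.0693)
I·α + gyro = (0.1000, 0.0600, 0.1700)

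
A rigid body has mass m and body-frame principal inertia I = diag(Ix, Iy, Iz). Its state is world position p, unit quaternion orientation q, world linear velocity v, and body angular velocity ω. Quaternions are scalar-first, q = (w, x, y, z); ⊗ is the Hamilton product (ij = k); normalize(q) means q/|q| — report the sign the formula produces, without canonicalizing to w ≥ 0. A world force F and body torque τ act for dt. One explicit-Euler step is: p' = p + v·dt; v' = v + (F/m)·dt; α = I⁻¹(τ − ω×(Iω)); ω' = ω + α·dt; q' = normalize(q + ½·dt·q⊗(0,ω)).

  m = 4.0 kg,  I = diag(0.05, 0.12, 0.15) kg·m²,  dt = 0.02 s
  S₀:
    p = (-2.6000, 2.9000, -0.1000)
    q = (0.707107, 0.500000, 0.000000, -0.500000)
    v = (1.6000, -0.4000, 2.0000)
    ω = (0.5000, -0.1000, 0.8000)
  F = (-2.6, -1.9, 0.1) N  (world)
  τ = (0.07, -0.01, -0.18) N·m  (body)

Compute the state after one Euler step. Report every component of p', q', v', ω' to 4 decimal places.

p' = (-2.5680, 2.8920, -0.0600)
q' = (0.7086, 0.5030, -0.0072, -0.4948)
v' = (1.5870, -0.4095, 2.0005)
ω' = (0.5290, -0.0950, 0.7765)

p' = p + v·dt = (-2.5680, 2.8920, -0.0600)
v + (F/m)dt = (1.5870, -0.4095, 2.0005)
angular accel α = (1.4480, 0.2500, -1.1767)
ω + α·dt = (0.5290, -0.0950, 0.7765)
q⊗(0,ω) = (0.1500000, 0.3035535, -0.7207107, 0.5156856)
q' = normalize(q + ½dt·q⊗(0,ω)) = (0.7086, 0.5030, -0.0072, -0.4948)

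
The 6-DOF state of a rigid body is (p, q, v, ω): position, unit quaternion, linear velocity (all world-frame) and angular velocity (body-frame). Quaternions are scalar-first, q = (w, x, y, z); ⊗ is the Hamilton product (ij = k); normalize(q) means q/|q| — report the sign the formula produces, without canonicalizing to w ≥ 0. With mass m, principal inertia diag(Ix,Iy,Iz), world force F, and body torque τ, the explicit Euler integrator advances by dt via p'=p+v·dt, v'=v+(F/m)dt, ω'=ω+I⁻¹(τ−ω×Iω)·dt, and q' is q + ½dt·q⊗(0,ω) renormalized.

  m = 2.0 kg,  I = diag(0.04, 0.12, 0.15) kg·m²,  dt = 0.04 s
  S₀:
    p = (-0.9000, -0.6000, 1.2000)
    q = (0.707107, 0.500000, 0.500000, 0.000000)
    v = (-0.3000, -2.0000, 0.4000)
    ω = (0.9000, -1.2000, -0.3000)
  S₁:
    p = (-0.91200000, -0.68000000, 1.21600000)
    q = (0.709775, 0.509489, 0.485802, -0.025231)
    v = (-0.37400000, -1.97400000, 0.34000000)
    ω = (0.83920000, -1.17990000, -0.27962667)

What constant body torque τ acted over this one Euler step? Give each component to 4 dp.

ω₁ − ω₀ = (-0.06080000, 0.02010000, 0.02037333)
applied torque τ = (-0.0500, 0.0900, -0.0100)

τ = (-0.0500, 0.0900, -0.0100)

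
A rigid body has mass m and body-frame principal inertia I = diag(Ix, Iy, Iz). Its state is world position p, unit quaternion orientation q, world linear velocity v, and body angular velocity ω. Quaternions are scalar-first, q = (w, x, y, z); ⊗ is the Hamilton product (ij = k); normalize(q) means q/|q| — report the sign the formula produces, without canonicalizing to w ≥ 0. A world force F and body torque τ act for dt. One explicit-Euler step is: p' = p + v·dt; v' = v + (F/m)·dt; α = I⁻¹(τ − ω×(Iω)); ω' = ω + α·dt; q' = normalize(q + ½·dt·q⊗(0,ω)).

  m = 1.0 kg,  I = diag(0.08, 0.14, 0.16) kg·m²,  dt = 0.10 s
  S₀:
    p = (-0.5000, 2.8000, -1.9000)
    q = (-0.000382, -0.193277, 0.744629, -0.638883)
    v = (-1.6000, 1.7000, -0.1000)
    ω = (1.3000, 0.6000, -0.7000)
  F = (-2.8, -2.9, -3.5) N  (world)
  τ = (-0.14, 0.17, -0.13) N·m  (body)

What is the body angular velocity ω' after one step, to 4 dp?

precession coupling ω×(Iω) = (-0.0084, 0.0728, 0.0468)
α = I⁻¹(τ − ω×Iω) = (-1.6450, 0.6943, -1.1050)
ω + α·dt = (1.1355, 0.6694, -0.8105)

ω' = (1.1355, 0.6694, -0.8105)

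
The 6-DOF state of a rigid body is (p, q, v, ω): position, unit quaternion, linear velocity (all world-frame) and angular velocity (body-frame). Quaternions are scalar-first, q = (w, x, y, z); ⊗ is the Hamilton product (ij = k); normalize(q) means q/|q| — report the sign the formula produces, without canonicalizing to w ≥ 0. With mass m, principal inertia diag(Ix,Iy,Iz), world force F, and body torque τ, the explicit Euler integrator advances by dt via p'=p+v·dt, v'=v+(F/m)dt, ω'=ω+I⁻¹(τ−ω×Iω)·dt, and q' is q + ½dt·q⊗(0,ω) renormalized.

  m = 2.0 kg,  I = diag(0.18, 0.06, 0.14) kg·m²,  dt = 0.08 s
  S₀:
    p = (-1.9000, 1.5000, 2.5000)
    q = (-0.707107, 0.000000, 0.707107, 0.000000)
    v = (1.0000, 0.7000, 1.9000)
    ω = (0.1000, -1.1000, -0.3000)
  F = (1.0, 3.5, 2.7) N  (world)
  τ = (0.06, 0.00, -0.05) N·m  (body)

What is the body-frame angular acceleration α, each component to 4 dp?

gyro term ω×Iω = (0.0264, -0.0012, 0.0132)
angular accel α = (0.1867, 0.0200, -0.4514)

α = (0.1867, 0.0200, -0.4514)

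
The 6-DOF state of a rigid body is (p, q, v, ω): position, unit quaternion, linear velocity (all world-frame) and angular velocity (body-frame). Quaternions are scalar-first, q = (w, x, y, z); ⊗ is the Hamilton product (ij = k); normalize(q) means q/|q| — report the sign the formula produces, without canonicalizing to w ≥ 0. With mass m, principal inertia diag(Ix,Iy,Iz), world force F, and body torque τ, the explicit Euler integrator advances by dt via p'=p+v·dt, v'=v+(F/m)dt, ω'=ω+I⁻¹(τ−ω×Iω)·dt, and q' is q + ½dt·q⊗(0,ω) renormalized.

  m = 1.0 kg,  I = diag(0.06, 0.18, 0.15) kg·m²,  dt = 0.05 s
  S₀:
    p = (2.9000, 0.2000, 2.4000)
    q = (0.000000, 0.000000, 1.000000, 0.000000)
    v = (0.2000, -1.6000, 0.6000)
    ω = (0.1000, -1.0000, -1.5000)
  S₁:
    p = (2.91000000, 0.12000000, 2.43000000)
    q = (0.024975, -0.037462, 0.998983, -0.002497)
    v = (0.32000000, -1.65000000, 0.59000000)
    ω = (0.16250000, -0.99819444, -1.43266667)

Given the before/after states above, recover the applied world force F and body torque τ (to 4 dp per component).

Δv = v₁−v₀ = (0.12000000, -0.05000000, -0.01000000)
applied force F = (2.4000, -1.0000, -0.2000)
Δω = ω₁−ω₀ = (0.06250000, 0.00180556, 0.06733333)
applied torque τ = (0.0300, 0.0200, 0.1900)

F = (2.4000, -1.0000, -0.2000)
τ = (0.0300, 0.0200, 0.1900)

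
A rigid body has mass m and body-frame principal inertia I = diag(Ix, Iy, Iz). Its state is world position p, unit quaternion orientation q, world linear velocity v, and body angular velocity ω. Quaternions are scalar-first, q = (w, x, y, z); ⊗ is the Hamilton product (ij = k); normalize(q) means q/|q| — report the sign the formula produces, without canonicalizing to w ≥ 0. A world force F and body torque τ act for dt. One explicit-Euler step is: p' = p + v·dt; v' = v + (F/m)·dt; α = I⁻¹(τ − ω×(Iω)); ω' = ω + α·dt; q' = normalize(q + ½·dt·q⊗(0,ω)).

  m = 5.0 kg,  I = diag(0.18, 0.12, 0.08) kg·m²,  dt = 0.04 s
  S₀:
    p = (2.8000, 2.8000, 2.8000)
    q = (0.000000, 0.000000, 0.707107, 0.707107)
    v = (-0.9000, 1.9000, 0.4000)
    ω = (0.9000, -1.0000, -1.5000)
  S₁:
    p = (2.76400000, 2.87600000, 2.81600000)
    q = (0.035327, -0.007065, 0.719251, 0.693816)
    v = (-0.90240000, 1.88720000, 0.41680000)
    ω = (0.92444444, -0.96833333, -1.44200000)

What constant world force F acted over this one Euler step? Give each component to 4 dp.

Δv = v₁−v₀ = (-0.00240000, -0.01280000, 0.01680000)
F = m·Δv/dt = (-0.3000, -1.6000, 2.1000)

F = (-0.3000, -1.6000, 2.1000)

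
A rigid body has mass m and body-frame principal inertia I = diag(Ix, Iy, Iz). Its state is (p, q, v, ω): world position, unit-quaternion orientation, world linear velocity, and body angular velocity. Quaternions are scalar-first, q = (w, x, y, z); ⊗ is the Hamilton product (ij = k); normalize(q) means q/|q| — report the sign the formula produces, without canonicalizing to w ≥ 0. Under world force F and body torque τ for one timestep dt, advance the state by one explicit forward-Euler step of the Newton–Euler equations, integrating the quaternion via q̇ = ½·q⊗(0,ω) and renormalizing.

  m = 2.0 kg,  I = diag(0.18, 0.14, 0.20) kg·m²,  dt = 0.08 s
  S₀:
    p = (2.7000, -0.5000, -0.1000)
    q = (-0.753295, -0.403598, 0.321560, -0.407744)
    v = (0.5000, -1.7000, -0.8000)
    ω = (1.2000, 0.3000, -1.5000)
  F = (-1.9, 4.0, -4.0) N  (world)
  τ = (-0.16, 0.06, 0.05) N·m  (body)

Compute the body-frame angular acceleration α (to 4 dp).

ω×(Iω) gyroscopic = (-0.0270, 0.0360, -0.0144)
angular accel α = (-0.7389, 0.1714, 0.3220)

α = (-0.7389, 0.1714, 0.3220)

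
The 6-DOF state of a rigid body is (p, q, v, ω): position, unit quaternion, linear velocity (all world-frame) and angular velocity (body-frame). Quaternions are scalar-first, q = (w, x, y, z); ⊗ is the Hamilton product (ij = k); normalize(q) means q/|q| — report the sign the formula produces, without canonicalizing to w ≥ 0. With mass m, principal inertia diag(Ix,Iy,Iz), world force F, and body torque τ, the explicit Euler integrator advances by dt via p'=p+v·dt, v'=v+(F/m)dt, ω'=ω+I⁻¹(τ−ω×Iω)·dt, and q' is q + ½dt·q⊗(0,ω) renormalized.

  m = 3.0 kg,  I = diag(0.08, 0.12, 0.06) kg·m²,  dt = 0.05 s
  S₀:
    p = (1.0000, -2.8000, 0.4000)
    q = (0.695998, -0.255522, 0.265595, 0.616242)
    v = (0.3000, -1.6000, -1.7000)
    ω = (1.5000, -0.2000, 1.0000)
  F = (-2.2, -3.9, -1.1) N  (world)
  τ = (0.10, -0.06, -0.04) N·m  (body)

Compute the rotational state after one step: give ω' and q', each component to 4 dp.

α = I⁻¹(τ − ω×Iω) = (1.1000, -0.7500, -0.4667)
ω + α·dt = (1.5550, -0.2375, 0.9767)
2q̇ = q⊗(0,ω) = (-0.1798400, 1.4328404, 1.0406854, 0.3487099)
q' = normalize(q + ½dt·q⊗(0,ω)) = (0.6908, -0.2195, 0.2913, 0.6243)

ω' = (1.5550, -0.2375, 0.9767)
q' = (0.6908, -0.2195, 0.2913, 0.6243)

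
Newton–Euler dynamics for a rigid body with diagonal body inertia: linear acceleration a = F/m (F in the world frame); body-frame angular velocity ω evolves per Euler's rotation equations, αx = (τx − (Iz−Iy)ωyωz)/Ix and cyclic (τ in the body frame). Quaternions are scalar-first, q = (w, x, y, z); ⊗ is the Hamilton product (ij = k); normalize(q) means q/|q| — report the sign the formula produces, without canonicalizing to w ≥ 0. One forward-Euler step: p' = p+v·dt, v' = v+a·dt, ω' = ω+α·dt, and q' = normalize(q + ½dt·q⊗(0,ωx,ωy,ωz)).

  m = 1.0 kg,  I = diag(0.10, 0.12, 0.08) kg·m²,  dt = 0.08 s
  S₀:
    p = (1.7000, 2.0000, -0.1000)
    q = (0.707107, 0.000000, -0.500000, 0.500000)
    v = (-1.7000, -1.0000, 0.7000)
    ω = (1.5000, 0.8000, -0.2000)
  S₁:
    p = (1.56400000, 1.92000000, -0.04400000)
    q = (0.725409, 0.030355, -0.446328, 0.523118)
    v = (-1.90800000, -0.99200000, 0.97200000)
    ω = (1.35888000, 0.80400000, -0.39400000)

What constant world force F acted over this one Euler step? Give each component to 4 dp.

F = (-2.6000, 0.1000, 3.4000)

Δv = v₁−v₀ = (-0.20800000, 0.00800000, 0.27200000)
F = m·Δv/dt = (-2.6000, 0.1000, 3.4000)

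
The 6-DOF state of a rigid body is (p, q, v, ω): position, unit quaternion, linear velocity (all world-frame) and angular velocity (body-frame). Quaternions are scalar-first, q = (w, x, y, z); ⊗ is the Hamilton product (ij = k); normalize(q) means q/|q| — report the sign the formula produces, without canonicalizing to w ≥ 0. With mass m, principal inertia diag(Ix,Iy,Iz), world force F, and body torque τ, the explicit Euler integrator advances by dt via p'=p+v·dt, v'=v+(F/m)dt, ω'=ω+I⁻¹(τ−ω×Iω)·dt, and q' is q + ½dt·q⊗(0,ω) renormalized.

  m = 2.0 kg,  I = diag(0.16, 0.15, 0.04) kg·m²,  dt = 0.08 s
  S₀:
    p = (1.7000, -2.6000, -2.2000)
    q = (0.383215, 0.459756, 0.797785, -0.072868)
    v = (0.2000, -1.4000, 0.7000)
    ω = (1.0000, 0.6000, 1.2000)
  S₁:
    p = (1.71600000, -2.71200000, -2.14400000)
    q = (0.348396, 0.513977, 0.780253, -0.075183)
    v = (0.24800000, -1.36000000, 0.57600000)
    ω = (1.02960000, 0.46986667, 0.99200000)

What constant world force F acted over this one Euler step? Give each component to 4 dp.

F = (1.2000, 1.0000, -3.1000)

Δv = v₁−v₀ = (0.04800000, 0.04000000, -0.12400000)
applied force F = (1.2000, 1.0000, -3.1000)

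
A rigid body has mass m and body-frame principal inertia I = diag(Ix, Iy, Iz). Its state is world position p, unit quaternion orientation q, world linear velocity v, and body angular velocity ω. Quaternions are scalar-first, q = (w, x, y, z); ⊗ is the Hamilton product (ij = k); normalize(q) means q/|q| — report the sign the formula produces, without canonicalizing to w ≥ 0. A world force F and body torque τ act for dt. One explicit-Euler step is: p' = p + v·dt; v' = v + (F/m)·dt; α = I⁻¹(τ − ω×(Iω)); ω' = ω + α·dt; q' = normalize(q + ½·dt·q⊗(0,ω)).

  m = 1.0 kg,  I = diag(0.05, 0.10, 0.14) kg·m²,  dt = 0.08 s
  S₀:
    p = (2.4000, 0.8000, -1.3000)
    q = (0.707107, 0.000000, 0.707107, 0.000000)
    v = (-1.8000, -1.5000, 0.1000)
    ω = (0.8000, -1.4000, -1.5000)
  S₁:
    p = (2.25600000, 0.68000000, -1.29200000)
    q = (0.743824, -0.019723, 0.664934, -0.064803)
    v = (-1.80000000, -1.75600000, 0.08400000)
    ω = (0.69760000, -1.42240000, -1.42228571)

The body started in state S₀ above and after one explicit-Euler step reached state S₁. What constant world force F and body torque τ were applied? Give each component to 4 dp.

F = (0.0000, -3.2000, -0.2000)
τ = (0.0200, 0.0800, 0.0800)

v₁ − v₀ = (0.00000000, -0.25600000, -0.01600000)
F = m·Δv/dt = (0.0000, -3.2000, -0.2000)
ω₁ − ω₀ = (-0.10240000, -0.02240000, 0.07771429)
precession coupling = (0.0840, 0.1080, -0.0560)
applied torque τ = (0.0200, 0.0800, 0.0800)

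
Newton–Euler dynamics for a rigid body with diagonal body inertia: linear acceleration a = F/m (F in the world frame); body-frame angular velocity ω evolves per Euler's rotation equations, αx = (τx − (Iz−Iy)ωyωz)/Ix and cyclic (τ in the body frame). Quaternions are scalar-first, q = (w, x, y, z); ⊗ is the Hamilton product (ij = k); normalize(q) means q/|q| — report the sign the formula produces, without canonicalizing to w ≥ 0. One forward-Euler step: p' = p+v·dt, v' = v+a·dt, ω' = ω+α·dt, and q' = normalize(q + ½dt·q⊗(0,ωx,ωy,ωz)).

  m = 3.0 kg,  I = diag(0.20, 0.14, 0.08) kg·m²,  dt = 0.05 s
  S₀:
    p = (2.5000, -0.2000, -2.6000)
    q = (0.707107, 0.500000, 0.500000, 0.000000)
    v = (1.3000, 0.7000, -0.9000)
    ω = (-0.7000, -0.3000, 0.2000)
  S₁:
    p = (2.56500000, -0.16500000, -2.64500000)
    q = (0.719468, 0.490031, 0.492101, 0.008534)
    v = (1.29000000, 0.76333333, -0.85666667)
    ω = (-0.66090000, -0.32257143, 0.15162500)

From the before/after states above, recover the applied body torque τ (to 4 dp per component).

τ = (0.1600, -0.0800, -0.0900)

ω₁ − ω₀ = (0.03910000, -0.02257143, -0.04837500)
gyro term ω₀×Iω₀ = (0.0036, -0.0168, -0.0126)
I·α + gyro = (0.1600, -0.0800, -0.0900)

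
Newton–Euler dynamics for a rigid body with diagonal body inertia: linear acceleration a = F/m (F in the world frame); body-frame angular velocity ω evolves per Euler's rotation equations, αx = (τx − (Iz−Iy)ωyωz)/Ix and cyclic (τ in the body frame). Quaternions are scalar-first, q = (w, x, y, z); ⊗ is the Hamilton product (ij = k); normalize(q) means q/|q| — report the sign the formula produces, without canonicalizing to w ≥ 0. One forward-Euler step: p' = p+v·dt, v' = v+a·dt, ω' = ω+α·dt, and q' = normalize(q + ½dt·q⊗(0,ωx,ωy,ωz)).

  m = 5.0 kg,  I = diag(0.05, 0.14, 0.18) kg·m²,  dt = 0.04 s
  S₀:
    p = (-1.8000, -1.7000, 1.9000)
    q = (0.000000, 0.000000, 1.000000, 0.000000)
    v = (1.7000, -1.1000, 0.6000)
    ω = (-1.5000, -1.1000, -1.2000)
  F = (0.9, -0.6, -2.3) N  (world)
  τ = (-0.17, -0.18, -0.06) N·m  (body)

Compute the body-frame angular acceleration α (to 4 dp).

α = (-4.4560, 0.3857, -1.1583)

precession coupling ω×(Iω) = (0.0528, -0.2340, 0.1485)
α = I⁻¹(τ − ω×Iω) = (-4.4560, 0.3857, -1.1583)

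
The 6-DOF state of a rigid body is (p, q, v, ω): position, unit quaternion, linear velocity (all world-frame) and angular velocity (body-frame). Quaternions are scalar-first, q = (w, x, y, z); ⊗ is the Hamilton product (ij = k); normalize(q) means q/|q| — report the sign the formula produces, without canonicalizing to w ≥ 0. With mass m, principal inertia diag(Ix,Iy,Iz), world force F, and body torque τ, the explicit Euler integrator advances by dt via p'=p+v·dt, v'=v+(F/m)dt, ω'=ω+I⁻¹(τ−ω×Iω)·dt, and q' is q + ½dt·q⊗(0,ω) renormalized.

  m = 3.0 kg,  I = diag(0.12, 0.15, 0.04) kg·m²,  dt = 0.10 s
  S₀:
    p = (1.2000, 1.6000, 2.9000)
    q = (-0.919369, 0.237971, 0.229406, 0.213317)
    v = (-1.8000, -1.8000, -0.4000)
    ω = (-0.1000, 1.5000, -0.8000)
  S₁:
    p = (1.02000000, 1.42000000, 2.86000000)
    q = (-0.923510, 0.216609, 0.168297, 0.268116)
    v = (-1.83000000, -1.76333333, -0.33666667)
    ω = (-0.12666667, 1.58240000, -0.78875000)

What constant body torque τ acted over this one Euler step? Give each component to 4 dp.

ω₁ − ω₀ = (-0.02666667, 0.08240000, 0.01125000)
I·α + gyro = (0.1000, 0.1300, 0.0000)

τ = (0.1000, 0.1300, 0.0000)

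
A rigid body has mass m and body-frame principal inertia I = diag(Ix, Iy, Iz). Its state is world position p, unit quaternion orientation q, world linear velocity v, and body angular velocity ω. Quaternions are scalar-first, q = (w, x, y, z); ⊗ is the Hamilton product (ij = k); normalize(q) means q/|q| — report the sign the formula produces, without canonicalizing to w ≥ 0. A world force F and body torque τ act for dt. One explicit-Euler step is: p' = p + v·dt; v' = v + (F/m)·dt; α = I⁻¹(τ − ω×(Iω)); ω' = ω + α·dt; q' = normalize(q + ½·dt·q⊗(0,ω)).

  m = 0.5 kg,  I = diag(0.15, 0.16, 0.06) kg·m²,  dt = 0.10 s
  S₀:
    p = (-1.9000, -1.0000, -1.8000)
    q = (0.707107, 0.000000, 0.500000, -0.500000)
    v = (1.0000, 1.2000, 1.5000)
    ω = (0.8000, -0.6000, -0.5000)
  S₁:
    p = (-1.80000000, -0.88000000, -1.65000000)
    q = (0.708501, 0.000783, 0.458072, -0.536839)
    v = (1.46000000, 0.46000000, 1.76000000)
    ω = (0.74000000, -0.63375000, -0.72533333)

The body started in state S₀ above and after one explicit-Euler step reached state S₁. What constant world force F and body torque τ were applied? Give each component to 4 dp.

Δv = v₁−v₀ = (0.46000000, -0.74000000, 0.26000000)
m·(v₁−v₀)/dt = (2.3000, -3.7000, 1.3000)
ω₁ − ω₀ = (-0.06000000, -0.03375000, -0.22533333)
τ = I·(Δω/dt) + ω₀×(Iω₀) = (-0.1200, -0.0900, -0.1400)

F = (2.3000, -3.7000, 1.3000)
τ = (-0.1200, -0.0900, -0.1400)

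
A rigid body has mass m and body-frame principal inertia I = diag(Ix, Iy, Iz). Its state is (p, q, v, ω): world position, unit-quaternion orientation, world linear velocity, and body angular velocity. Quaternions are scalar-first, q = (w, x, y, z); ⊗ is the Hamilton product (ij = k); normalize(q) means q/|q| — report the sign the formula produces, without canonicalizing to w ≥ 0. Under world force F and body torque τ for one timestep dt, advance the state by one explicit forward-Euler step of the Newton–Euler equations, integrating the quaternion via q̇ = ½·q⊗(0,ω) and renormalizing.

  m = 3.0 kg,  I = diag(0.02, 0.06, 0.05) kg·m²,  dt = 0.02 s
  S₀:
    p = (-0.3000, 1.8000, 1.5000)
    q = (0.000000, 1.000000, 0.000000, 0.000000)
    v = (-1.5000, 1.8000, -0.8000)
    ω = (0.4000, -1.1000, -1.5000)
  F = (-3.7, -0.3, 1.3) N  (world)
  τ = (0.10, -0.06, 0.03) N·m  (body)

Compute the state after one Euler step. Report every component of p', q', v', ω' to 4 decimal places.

p' = (-0.3300, 1.8360, 1.4840)
q' = (-0.0040, 0.9998, 0.0150, -0.0110)
v' = (-1.5247, 1.7980, -0.7913)
ω' = (0.5165, -1.1260, -1.4810)

precession coupling ω×(Iω) = (-0.0165, 0.0180, -0.0176)
(τ − ω×Iω)/I = (5.8250, -1.3000, 0.9520)
new body rate ω' = (0.5165, -1.1260, -1.4810)
2q̇ = q⊗(0,ω) = (-0.4000000, 0.0000000, 1.5000000, -1.1000000)
q' = normalize(q + ½dt·q⊗(0,ω)) = (-0.0040, 0.9998, 0.0150, -0.0110)
a = (-1.2333, -0.1000, 0.4333)
p' = p + v·dt = (-0.3300, 1.8360, 1.4840)
v + (F/m)dt = (-1.5247, 1.7980, -0.7913)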